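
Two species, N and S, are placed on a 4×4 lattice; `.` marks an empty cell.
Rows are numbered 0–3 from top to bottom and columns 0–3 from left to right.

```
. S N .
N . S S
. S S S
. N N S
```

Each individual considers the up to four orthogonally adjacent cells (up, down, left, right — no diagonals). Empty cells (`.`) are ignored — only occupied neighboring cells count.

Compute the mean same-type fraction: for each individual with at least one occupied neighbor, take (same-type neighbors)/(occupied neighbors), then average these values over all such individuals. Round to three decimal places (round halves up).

Row 0: (0,1)S 0/1 · (0,2)N 0/2
Row 1: (1,0)N — no occupied neighbors · (1,2)S 2/3 · (1,3)S 2/2
Row 2: (2,1)S 1/2 · (2,2)S 3/4 · (2,3)S 3/3
Row 3: (3,1)N 1/2 · (3,2)N 1/3 · (3,3)S 1/2
Sum over 10 individuals: 0/1 + 0/2 + 2/3 + 2/2 + 1/2 + 3/4 + 3/3 + 1/2 + 1/3 + 1/2 = 21/4; mean = 21/4 ÷ 10 = 21/40 = 0.525 → 0.525.

0.525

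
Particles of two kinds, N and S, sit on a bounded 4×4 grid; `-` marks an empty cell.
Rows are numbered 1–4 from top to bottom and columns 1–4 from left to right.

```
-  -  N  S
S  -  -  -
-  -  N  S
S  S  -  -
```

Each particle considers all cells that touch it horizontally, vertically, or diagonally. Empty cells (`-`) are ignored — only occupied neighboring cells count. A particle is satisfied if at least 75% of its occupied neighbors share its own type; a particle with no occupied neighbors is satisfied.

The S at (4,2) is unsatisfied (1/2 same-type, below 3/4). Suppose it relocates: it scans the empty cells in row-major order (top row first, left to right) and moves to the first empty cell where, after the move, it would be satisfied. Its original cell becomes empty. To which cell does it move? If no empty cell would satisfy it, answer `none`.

Vacating (4,2). Empty cells in order:
  (1,1): 1/1 same-type → satisfied — stop here.

(1,1)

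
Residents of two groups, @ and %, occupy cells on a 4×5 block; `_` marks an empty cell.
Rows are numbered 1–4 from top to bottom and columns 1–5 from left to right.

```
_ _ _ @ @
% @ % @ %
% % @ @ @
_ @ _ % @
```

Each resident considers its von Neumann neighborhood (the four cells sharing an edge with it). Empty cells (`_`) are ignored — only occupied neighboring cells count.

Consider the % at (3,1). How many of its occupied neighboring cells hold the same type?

2

Occupied neighbors of (3,1): (2,1)=%, (3,2)=%.
Same type (%): 2 of 2.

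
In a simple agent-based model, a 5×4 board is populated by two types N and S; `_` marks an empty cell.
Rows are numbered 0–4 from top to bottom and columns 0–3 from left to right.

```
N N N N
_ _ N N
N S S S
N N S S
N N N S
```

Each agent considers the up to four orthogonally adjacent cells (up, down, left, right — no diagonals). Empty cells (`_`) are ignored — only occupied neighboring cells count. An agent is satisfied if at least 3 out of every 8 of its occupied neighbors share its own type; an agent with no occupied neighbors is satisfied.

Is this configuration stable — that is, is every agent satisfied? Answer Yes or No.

(0,0)N 1/1 satisfied
(0,1)N 2/2 satisfied
(0,2)N 3/3 satisfied
(0,3)N 2/2 satisfied
(1,2)N 2/3 satisfied
(1,3)N 2/3 satisfied
(2,0)N 1/2 satisfied
(2,1)S 1/3 not
(2,2)S 3/4 satisfied
(2,3)S 2/3 satisfied
(3,0)N 3/3 satisfied
(3,1)N 2/4 satisfied
(3,2)S 2/4 satisfied
(3,3)S 3/3 satisfied
(4,0)N 2/2 satisfied
(4,1)N 3/3 satisfied
(4,2)N 1/3 not
(4,3)S 1/2 satisfied
For instance (2,1) has only 1/3 same-type neighbors, below 3/8.

No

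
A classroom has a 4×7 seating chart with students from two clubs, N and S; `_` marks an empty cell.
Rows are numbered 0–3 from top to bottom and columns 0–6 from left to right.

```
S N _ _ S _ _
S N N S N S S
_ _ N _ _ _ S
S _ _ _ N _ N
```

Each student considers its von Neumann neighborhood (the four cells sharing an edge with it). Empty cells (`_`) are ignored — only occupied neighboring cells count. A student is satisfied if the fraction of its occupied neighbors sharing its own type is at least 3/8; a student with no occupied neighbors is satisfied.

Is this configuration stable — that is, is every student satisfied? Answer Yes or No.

No

Row 0: (0,0)S 1/2 ok · (0,1)N 1/2 ok · (0,4)S 0/1 unhappy
Row 1: (1,0)S 1/2 ok · (1,1)N 2/3 ok · (1,2)N 2/3 ok · (1,3)S 0/2 unhappy · (1,4)N 0/3 unhappy · (1,5)S 1/2 ok · (1,6)S 2/2 ok
Row 2: (2,2)N 1/1 ok · (2,6)S 1/2 ok
Row 3: (3,0)S 0/0 ok · (3,4)N 0/0 ok · (3,6)N 0/1 unhappy
For instance (0,4) has only 0/1 same-type neighbors, below 3/8.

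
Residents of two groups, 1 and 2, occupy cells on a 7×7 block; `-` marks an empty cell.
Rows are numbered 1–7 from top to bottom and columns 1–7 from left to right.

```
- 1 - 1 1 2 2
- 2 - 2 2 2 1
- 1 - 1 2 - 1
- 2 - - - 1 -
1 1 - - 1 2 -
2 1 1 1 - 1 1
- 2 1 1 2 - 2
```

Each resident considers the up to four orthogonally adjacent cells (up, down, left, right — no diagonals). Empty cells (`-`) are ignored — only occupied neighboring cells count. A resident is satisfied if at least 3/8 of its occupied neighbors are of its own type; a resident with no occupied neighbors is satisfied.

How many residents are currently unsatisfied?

Row 1: (1,2)1 0/1 unhappy · (1,4)1 1/2 ok · (1,5)1 1/3 unhappy · (1,6)2 2/3 ok · (1,7)2 1/2 ok
Row 2: (2,2)2 0/2 unhappy · (2,4)2 1/3 unhappy · (2,5)2 3/4 ok · (2,6)2 2/3 ok · (2,7)1 1/3 unhappy
Row 3: (3,2)1 0/2 unhappy · (3,4)1 0/2 unhappy · (3,5)2 1/2 ok · (3,7)1 1/1 ok
Row 4: (4,2)2 0/2 unhappy · (4,6)1 0/1 unhappy
Row 5: (5,1)1 1/2 ok · (5,2)1 2/3 ok · (5,5)1 0/1 unhappy · (5,6)2 0/3 unhappy
Row 6: (6,1)2 0/2 unhappy · (6,2)1 2/4 ok · (6,3)1 3/3 ok · (6,4)1 2/2 ok · (6,6)1 1/2 ok · (6,7)1 1/2 ok
Row 7: (7,2)2 0/2 unhappy · (7,3)1 2/3 ok · (7,4)1 2/3 ok · (7,5)2 0/1 unhappy · (7,7)2 0/1 unhappy
Unsatisfied: (1,2), (1,5), (2,2), (2,4), (2,7), (3,2), (3,4), (4,2), (4,6), (5,5), (5,6), (6,1), (7,2), (7,5), (7,7) — 15 in total.

15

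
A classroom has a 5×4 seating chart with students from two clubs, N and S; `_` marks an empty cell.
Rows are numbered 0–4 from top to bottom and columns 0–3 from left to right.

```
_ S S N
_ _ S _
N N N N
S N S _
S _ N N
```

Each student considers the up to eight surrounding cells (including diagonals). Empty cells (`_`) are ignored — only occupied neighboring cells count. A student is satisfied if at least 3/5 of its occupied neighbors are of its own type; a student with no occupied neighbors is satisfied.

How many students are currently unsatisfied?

(0,1)S 2/2 ok
(0,2)S 2/3 ok
(0,3)N 0/2 unhappy
(1,2)S 2/6 unhappy
(2,0)N 2/3 ok
(2,1)N 3/6 unhappy
(2,2)N 3/5 ok
(2,3)N 1/3 unhappy
(3,0)S 1/4 unhappy
(3,1)N 4/7 unhappy
(3,2)S 0/6 unhappy
(4,0)S 1/2 unhappy
(4,2)N 2/3 ok
(4,3)N 1/2 unhappy
Unsatisfied: (0,3), (1,2), (2,1), (2,3), (3,0), (3,1), (3,2), (4,0), (4,3) — 9 in total.

9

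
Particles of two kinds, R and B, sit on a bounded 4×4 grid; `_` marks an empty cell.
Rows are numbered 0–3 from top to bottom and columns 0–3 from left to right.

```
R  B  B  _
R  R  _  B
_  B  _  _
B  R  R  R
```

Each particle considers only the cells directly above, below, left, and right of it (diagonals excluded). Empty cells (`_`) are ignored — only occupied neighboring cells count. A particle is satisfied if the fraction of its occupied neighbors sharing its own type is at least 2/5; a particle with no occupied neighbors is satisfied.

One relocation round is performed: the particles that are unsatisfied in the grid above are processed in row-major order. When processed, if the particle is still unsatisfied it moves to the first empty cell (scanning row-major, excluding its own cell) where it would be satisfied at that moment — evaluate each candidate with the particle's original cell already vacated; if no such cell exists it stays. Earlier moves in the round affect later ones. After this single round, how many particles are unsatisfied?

0

Initially unsatisfied (in order): (0,1), (1,1), (2,1), (3,0), (3,1).
  (0,1) → (0,3).
  (1,1): now satisfied by earlier moves; stays.
  (2,1) → (1,2).
  (3,0) → (2,2).
  (3,1): now satisfied by earlier moves; stays.
Resulting grid:
R _ B B
R R B B
_ _ B _
_ R R R
All satisfied now.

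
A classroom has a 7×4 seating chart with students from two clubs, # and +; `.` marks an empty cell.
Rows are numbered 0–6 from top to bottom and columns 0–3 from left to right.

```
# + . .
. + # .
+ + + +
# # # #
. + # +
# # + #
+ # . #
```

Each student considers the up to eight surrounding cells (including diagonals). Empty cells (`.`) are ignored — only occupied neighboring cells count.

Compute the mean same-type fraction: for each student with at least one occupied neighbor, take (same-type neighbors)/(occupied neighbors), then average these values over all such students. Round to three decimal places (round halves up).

Row 0: (0,0)# 0/2 · (0,1)+ 1/3
Row 1: (1,1)+ 4/6 · (1,2)# 0/5
Row 2: (2,0)+ 2/4 · (2,1)+ 3/7 · (2,2)+ 3/7 · (2,3)+ 1/4
Row 3: (3,0)# 1/4 · (3,1)# 3/7 · (3,2)# 3/8 · (3,3)# 2/5
Row 4: (4,1)+ 1/7 · (4,2)# 5/8 · (4,3)+ 1/5
Row 5: (5,0)# 2/4 · (5,1)# 3/6 · (5,2)+ 2/7 · (5,3)# 2/4
Row 6: (6,0)+ 0/3 · (6,1)# 2/4 · (6,3)# 1/2
Sum over 22 students: 0/2 + 1/3 + 4/6 + 0/5 + 2/4 + 3/7 + 3/7 + 1/4 + 1/4 + 3/7 + 3/8 + 2/5 + 1/7 + 5/8 + 1/5 + 2/4 + 3/6 + 2/7 + 2/4 + 0/3 + 2/4 + 1/2 = 547/70; mean = 547/70 ÷ 22 = 547/1540 = 0.355194… → 0.355.

0.355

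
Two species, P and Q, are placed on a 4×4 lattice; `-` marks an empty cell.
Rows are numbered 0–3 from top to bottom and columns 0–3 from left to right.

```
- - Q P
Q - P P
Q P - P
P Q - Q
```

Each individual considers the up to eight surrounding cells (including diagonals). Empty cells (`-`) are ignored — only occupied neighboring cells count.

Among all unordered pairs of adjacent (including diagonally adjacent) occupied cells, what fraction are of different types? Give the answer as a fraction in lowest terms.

1/2

Scan each occupied cell's neighbors to the right and below (and the two forward diagonals) so each pair is counted once.
Row 0: Q(0,2)–P(0,3)≠ Q(0,2)–P(1,2)≠ Q(0,2)–P(1,3)≠ P(0,3)–P(1,3)= P(0,3)–P(1,2)=  → 3/5 unlike.
Row 1: Q(1,0)–Q(2,0)= Q(1,0)–P(2,1)≠ P(1,2)–P(1,3)= P(1,2)–P(2,3)= P(1,2)–P(2,1)= P(1,3)–P(2,3)=  → 1/6 unlike.
Row 2: Q(2,0)–P(2,1)≠ Q(2,0)–P(3,0)≠ Q(2,0)–Q(3,1)= P(2,1)–Q(3,1)≠ P(2,1)–P(3,0)= P(2,3)–Q(3,3)≠  → 4/6 unlike.
Row 3: P(3,0)–Q(3,1)≠  → 1/1 unlike.
Total adjacent occupied pairs: 18; unlike-type pairs: 9.
9/18 reduces to 1/2.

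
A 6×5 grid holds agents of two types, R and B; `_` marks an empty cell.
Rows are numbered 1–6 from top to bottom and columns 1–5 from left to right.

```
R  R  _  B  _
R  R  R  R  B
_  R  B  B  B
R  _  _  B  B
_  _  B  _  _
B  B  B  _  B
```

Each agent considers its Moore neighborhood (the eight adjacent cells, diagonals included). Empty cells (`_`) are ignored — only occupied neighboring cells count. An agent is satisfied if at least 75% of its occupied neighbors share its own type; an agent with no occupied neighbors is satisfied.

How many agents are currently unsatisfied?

(1,1)R 3/3 ✓
(1,2)R 4/4 ✓
(1,4)B 1/3 ✗
(2,1)R 4/4 ✓
(2,2)R 5/6 ✓
(2,3)R 4/7 ✗
(2,4)R 1/6 ✗
(2,5)B 3/4 ✓
(3,2)R 4/5 ✓
(3,3)B 2/6 ✗
(3,4)B 5/7 ✗
(3,5)B 4/5 ✓
(4,1)R 1/1 ✓
(4,4)B 5/5 ✓
(4,5)B 3/3 ✓
(5,3)B 3/3 ✓
(6,1)B 1/1 ✓
(6,2)B 3/3 ✓
(6,3)B 2/2 ✓
(6,5)B 0/0 ✓
Unsatisfied: (1,4), (2,3), (2,4), (3,3), (3,4) — 5 in total.

5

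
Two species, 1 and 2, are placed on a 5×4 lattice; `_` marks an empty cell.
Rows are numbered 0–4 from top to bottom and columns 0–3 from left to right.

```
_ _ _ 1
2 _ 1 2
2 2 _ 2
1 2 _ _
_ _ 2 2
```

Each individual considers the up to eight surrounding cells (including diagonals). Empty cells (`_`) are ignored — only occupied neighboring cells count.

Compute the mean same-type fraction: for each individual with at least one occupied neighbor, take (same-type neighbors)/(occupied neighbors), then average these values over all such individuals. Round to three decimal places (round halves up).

Row 0: (0,3)1 1/2
Row 1: (1,0)2 2/2 · (1,2)1 1/4 · (1,3)2 1/3
Row 2: (2,0)2 3/4 · (2,1)2 3/5 · (2,3)2 1/2
Row 3: (3,0)1 0/3 · (3,1)2 3/4
Row 4: (4,2)2 2/2 · (4,3)2 1/1
Sum over 11 individuals: 1/2 + 2/2 + 1/4 + 1/3 + 3/4 + 3/5 + 1/2 + 0/3 + 3/4 + 2/2 + 1/1 = 401/60; mean = 401/60 ÷ 11 = 401/660 = 0.607575… → 0.608.

0.608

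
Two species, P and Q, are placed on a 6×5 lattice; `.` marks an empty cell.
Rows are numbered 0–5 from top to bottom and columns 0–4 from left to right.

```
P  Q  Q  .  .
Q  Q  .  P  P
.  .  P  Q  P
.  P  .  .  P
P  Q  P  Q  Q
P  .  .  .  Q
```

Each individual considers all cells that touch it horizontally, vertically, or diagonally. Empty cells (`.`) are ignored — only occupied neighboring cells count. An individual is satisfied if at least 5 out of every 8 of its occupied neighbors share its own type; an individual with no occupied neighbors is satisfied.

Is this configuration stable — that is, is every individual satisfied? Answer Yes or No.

No

(0,0)P 0/3 unhappy
(0,1)Q 3/4 ok
(0,2)Q 2/3 ok
(1,0)Q 2/3 ok
(1,1)Q 3/5 unhappy
(1,3)P 3/5 unhappy
(1,4)P 2/3 ok
(2,2)P 2/4 unhappy
(2,3)Q 0/5 unhappy
(2,4)P 3/4 ok
(3,1)P 3/4 ok
(3,4)P 1/4 unhappy
(4,0)P 2/3 ok
(4,1)Q 0/4 unhappy
(4,2)P 1/3 unhappy
(4,3)Q 2/4 unhappy
(4,4)Q 2/3 ok
(5,0)P 1/2 unhappy
(5,4)Q 2/2 ok
For instance (0,0) has only 0/3 same-type neighbors, below 5/8.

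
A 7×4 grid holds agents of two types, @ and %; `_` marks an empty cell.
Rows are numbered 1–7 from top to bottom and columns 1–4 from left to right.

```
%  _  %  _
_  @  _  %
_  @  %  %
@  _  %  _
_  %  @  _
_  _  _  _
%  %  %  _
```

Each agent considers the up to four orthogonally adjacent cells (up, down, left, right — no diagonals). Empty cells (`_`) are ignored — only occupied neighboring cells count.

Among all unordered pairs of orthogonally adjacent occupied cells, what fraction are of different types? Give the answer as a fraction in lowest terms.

1/3

Scan each occupied cell's neighbors to the right and below so each pair is counted once.
Row 2: @(2,2)–@(3,2)= %(2,4)–%(3,4)=  → 0/2 unlike.
Row 3: @(3,2)–%(3,3)≠ %(3,3)–%(3,4)= %(3,3)–%(4,3)=  → 1/3 unlike.
Row 4: %(4,3)–@(5,3)≠  → 1/1 unlike.
Row 5: %(5,2)–@(5,3)≠  → 1/1 unlike.
Row 7: %(7,1)–%(7,2)= %(7,2)–%(7,3)=  → 0/2 unlike.
Total adjacent occupied pairs: 9; unlike-type pairs: 3.
3/9 reduces to 1/3.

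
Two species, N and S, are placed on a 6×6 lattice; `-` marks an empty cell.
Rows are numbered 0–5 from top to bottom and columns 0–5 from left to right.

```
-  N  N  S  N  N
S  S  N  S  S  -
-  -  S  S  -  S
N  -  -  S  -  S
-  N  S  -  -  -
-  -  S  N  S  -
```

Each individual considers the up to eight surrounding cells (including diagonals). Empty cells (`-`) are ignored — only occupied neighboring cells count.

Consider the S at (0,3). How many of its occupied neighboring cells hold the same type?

Occupied neighbors of (0,3): (0,2)=N, (0,4)=N, (1,2)=N, (1,3)=S, (1,4)=S.
Same type (S): 2 of 5.

2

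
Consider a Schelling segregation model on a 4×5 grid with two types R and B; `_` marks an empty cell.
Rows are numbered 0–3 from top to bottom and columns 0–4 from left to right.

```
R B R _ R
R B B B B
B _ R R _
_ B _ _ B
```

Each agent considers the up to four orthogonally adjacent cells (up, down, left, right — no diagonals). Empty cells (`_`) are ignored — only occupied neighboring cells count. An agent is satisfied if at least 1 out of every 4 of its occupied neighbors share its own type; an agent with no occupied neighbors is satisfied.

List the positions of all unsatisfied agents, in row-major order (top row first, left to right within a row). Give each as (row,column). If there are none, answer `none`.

(0,2), (0,4), (2,0)

(0,0)R 1/2 ✓
(0,1)B 1/3 ✓
(0,2)R 0/2 ✗
(0,4)R 0/1 ✗
(1,0)R 1/3 ✓
(1,1)B 2/3 ✓
(1,2)B 2/4 ✓
(1,3)B 2/3 ✓
(1,4)B 1/2 ✓
(2,0)B 0/1 ✗
(2,2)R 1/2 ✓
(2,3)R 1/2 ✓
(3,1)B 0/0 ✓
(3,4)B 0/0 ✓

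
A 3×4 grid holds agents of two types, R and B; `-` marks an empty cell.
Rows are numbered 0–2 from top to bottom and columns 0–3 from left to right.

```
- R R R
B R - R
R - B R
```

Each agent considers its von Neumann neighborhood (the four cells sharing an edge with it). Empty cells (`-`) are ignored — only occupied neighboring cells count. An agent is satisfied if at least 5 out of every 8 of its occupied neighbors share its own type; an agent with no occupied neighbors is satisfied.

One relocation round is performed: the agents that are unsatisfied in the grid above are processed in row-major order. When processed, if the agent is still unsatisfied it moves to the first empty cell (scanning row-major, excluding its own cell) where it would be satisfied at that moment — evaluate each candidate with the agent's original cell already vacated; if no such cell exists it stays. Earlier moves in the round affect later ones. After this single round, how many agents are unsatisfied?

1

Initially unsatisfied (in order): (1,0), (1,1), (2,0), (2,2), (2,3).
  (1,0): no empty cell satisfies it; stays.
  (1,1) → (1,2).
  (2,0) → (1,1).
  (2,2) → (2,0).
  (2,3): now satisfied by earlier moves; stays.
Resulting grid:
- R R R
B R R R
B - - R
Unsatisfied now: (1,0).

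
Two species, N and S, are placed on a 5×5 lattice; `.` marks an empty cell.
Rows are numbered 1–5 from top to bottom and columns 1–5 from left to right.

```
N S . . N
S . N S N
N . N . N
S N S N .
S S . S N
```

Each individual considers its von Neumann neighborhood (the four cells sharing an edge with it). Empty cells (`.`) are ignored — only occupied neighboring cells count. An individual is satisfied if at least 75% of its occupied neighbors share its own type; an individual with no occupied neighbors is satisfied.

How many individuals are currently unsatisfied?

Row 1: (1,1)N 0/2 not · (1,2)S 0/1 not · (1,5)N 1/1 satisfied
Row 2: (2,1)S 0/2 not · (2,3)N 1/2 not · (2,4)S 0/2 not · (2,5)N 2/3 not
Row 3: (3,1)N 0/2 not · (3,3)N 1/2 not · (3,5)N 1/1 satisfied
Row 4: (4,1)S 1/3 not · (4,2)N 0/3 not · (4,3)S 0/3 not · (4,4)N 0/2 not
Row 5: (5,1)S 2/2 satisfied · (5,2)S 1/2 not · (5,4)S 0/2 not · (5,5)N 0/1 not
Unsatisfied: (1,1), (1,2), (2,1), (2,3), (2,4), (2,5), (3,1), (3,3), (4,1), (4,2), (4,3), (4,4), (5,2), (5,4), (5,5) — 15 in total.

15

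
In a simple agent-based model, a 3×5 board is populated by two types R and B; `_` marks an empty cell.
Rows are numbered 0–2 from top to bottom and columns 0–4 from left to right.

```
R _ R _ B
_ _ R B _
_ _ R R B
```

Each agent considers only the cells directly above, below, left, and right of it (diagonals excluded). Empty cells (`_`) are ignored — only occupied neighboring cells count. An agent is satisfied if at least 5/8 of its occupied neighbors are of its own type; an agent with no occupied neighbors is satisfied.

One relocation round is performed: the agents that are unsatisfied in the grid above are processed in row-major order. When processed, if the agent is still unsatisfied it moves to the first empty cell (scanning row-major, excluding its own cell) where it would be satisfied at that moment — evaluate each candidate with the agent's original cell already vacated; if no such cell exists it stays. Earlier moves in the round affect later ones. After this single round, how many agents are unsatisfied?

Initially unsatisfied (in order): (1,3), (2,3), (2,4).
  (1,3) → (1,4).
  (2,3) → (0,1).
  (2,4): now satisfied by earlier moves; stays.
Resulting grid:
R R R _ B
_ _ R _ B
_ _ R _ B
All satisfied now.

0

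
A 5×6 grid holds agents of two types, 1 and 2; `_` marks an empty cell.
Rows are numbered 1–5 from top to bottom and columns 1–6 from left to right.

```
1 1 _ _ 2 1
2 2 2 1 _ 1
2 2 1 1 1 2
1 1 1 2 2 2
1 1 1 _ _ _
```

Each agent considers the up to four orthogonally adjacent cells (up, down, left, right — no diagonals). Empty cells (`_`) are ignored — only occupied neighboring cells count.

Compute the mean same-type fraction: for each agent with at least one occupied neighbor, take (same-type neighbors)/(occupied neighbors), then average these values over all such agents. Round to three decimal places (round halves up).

(1,1)1 1/2
(1,2)1 1/2
(1,5)2 0/1
(1,6)1 1/2
(2,1)2 2/3
(2,2)2 3/4
(2,3)2 1/3
(2,4)1 1/2
(2,6)1 1/2
(3,1)2 2/3
(3,2)2 2/4
(3,3)1 2/4
(3,4)1 3/4
(3,5)1 1/3
(3,6)2 1/3
(4,1)1 2/3
(4,2)1 3/4
(4,3)1 3/4
(4,4)2 1/3
(4,5)2 2/3
(4,6)2 2/2
(5,1)1 2/2
(5,2)1 3/3
(5,3)1 2/2
Sum over 24 agents: 1/2 + 1/2 + 0/1 + 1/2 + 2/3 + 3/4 + 1/3 + 1/2 + 1/2 + 2/3 + 2/4 + 2/4 + 3/4 + 1/3 + 1/3 + 2/3 + 3/4 + 3/4 + 1/3 + 2/3 + 2/2 + 2/2 + 3/3 + 2/2 = 29/2; mean = 29/2 ÷ 24 = 29/48 = 0.604166… → 0.604.

0.604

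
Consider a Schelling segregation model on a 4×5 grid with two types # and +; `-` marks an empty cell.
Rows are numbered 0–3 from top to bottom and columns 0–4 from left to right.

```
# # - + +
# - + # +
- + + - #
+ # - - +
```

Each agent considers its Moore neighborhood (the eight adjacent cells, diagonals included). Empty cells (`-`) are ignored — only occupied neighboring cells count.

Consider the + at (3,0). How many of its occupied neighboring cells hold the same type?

Occupied neighbors of (3,0): (2,1)=+, (3,1)=#.
Same type (+): 1 of 2.

1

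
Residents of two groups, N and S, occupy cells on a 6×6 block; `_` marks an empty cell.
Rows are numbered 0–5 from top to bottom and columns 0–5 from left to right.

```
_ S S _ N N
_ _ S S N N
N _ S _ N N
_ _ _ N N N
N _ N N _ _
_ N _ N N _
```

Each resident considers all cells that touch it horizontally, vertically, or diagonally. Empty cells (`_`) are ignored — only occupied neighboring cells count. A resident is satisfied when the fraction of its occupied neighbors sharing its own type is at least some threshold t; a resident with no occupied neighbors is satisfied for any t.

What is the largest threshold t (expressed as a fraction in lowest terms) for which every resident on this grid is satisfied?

Row 0: (0,1)S 2/2 · (0,2)S 3/3 · (0,4)N 3/4 · (0,5)N 3/3
Row 1: (1,2)S 4/4 · (1,3)S 3/6 · (1,4)N 5/6 · (1,5)N 5/5
Row 2: (2,0)N — no occupied neighbors · (2,2)S 2/3 · (2,4)N 6/7 · (2,5)N 5/5
Row 3: (3,3)N 4/5 · (3,4)N 5/5 · (3,5)N 3/3
Row 4: (4,0)N 1/1 · (4,2)N 4/4 · (4,3)N 5/5
Row 5: (5,1)N 2/2 · (5,3)N 3/3 · (5,4)N 2/2
The smallest same-type fraction is 3/6 at (1,3), which reduces to 1/2. Any threshold above that leaves this resident unsatisfied.

1/2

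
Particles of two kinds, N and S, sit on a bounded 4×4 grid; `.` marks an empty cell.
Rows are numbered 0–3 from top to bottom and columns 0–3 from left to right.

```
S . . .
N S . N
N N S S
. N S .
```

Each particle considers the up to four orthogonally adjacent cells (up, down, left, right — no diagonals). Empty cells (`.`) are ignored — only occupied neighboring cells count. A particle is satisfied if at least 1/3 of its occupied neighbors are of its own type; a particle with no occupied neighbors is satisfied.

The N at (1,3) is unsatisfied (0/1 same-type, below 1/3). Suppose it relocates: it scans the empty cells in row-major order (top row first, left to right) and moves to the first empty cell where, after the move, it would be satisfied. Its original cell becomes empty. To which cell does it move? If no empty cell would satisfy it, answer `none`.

Vacating (1,3). Empty cells in order:
  (0,1): 0/2 same-type → still unsatisfied.
  (0,2): 0/0 same-type → satisfied — stop here.

(0,2)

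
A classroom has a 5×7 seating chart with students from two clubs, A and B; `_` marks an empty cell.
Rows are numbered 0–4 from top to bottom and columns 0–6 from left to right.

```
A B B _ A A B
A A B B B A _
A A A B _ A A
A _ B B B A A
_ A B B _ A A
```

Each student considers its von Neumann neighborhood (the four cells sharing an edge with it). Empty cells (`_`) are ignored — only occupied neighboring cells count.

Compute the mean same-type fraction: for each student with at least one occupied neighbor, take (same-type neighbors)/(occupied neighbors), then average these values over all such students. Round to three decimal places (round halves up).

0.707

Row 0: (0,0)A 1/2 · (0,1)B 1/3 · (0,2)B 2/2 · (0,4)A 1/2 · (0,5)A 2/3 · (0,6)B 0/1
Row 1: (1,0)A 3/3 · (1,1)A 2/4 · (1,2)B 2/4 · (1,3)B 3/3 · (1,4)B 1/3 · (1,5)A 2/3
Row 2: (2,0)A 3/3 · (2,1)A 3/3 · (2,2)A 1/4 · (2,3)B 2/3 · (2,5)A 3/3 · (2,6)A 2/2
Row 3: (3,0)A 1/1 · (3,2)B 2/3 · (3,3)B 4/4 · (3,4)B 1/2 · (3,5)A 3/4 · (3,6)A 3/3
Row 4: (4,1)A 0/1 · (4,2)B 2/3 · (4,3)B 2/2 · (4,5)A 2/2 · (4,6)A 2/2
Sum over 29 students: 1/2 + 1/3 + 2/2 + 1/2 + 2/3 + 0/1 + 3/3 + 2/4 + 2/4 + 3/3 + 1/3 + 2/3 + 3/3 + 3/3 + 1/4 + 2/3 + 3/3 + 2/2 + 1/1 + 2/3 + 4/4 + 1/2 + 3/4 + 3/3 + 0/1 + 2/3 + 2/2 + 2/2 + 2/2 = 41/2; mean = 41/2 ÷ 29 = 41/58 = 0.706896… → 0.707.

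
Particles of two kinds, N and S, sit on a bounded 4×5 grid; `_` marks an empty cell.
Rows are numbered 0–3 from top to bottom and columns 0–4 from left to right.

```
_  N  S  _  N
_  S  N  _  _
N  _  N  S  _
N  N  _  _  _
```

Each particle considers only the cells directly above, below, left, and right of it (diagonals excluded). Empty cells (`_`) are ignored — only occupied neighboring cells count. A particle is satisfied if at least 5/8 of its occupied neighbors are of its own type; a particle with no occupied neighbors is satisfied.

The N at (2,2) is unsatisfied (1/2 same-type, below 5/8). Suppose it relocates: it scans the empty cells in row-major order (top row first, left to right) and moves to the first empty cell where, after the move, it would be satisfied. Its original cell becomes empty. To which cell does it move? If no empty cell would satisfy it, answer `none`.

Vacating (2,2). Empty cells in order:
  (0,0): 1/1 same-type → satisfied — stop here.

(0,0)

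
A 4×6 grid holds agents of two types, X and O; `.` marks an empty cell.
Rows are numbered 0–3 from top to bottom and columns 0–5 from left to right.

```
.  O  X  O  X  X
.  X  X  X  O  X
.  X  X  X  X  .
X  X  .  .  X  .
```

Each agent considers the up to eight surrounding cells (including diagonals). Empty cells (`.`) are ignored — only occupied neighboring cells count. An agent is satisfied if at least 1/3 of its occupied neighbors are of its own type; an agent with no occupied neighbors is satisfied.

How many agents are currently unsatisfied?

(0,1)O 0/3 not
(0,2)X 3/5 satisfied
(0,3)O 1/5 not
(0,4)X 3/5 satisfied
(0,5)X 2/3 satisfied
(1,1)X 4/5 satisfied
(1,2)X 6/8 satisfied
(1,3)X 6/8 satisfied
(1,4)O 1/7 not
(1,5)X 3/4 satisfied
(2,1)X 5/5 satisfied
(2,2)X 6/6 satisfied
(2,3)X 5/6 satisfied
(2,4)X 4/5 satisfied
(3,0)X 2/2 satisfied
(3,1)X 3/3 satisfied
(3,4)X 2/2 satisfied
Unsatisfied: (0,1), (0,3), (1,4) — 3 in total.

3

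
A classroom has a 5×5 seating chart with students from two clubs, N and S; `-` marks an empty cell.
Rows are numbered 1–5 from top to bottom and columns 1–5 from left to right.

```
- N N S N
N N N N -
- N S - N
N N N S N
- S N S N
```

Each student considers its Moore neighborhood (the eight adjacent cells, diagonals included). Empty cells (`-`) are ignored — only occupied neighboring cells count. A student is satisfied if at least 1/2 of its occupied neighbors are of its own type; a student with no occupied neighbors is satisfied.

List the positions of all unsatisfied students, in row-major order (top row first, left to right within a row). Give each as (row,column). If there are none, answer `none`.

(1,2)N 4/4 ✓
(1,3)N 4/5 ✓
(1,4)S 0/4 ✗
(1,5)N 1/2 ✓
(2,1)N 3/3 ✓
(2,2)N 5/6 ✓
(2,3)N 5/7 ✓
(2,4)N 4/6 ✓
(3,2)N 6/7 ✓
(3,3)S 1/7 ✗
(3,5)N 2/3 ✓
(4,1)N 2/3 ✓
(4,2)N 4/6 ✓
(4,3)N 3/7 ✗
(4,4)S 2/7 ✗
(4,5)N 2/4 ✓
(5,2)S 0/4 ✗
(5,3)N 2/5 ✗
(5,4)S 1/5 ✗
(5,5)N 1/3 ✗

(1,4), (3,3), (4,3), (4,4), (5,2), (5,3), (5,4), (5,5)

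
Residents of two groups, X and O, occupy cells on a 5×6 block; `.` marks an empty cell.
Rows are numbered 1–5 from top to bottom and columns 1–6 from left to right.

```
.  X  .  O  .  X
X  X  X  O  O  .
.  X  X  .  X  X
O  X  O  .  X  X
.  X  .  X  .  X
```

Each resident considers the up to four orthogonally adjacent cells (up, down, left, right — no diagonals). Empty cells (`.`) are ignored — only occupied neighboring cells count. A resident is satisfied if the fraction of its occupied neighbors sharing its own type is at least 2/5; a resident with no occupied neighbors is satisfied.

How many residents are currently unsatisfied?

(1,2)X 1/1 satisfied
(1,4)O 1/1 satisfied
(1,6)X 0/0 satisfied
(2,1)X 1/1 satisfied
(2,2)X 4/4 satisfied
(2,3)X 2/3 satisfied
(2,4)O 2/3 satisfied
(2,5)O 1/2 satisfied
(3,2)X 3/3 satisfied
(3,3)X 2/3 satisfied
(3,5)X 2/3 satisfied
(3,6)X 2/2 satisfied
(4,1)O 0/1 not
(4,2)X 2/4 satisfied
(4,3)O 0/2 not
(4,5)X 2/2 satisfied
(4,6)X 3/3 satisfied
(5,2)X 1/1 satisfied
(5,4)X 0/0 satisfied
(5,6)X 1/1 satisfied
Unsatisfied: (4,1), (4,3) — 2 in total.

2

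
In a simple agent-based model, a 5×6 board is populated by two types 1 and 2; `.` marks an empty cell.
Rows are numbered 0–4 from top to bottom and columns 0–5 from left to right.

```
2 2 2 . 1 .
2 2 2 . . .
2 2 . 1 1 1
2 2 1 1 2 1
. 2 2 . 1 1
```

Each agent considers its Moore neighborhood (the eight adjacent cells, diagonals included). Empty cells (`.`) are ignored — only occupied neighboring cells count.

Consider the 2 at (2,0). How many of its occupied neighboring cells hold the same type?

5

Occupied neighbors of (2,0): (1,0)=2, (1,1)=2, (2,1)=2, (3,0)=2, (3,1)=2.
Same type (2): 5 of 5.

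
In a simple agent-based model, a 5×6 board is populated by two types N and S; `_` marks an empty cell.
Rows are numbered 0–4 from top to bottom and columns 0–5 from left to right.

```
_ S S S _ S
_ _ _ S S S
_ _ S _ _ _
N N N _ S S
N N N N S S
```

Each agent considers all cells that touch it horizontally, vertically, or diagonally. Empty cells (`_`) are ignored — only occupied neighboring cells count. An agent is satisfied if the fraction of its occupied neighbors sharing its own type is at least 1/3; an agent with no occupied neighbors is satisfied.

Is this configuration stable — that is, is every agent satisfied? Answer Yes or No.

(0,1)S 1/1 satisfied
(0,2)S 3/3 satisfied
(0,3)S 3/3 satisfied
(0,5)S 2/2 satisfied
(1,3)S 4/4 satisfied
(1,4)S 4/4 satisfied
(1,5)S 2/2 satisfied
(2,2)S 1/3 satisfied
(3,0)N 3/3 satisfied
(3,1)N 5/6 satisfied
(3,2)N 4/5 satisfied
(3,4)S 3/4 satisfied
(3,5)S 3/3 satisfied
(4,0)N 3/3 satisfied
(4,1)N 5/5 satisfied
(4,2)N 4/4 satisfied
(4,3)N 2/4 satisfied
(4,4)S 3/4 satisfied
(4,5)S 3/3 satisfied
All meet the threshold, so the configuration is stable.

Yes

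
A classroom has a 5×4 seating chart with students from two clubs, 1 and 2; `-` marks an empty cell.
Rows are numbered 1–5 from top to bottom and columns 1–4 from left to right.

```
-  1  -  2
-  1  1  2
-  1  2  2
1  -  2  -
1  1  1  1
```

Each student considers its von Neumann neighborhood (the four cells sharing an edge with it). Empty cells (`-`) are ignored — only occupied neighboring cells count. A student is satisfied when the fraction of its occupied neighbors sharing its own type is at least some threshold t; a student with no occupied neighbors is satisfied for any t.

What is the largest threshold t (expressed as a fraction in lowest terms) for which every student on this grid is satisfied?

1/3

(1,2)1 1/1
(1,4)2 1/1
(2,2)1 3/3
(2,3)1 1/3
(2,4)2 2/3
(3,2)1 1/2
(3,3)2 2/4
(3,4)2 2/2
(4,1)1 1/1
(4,3)2 1/2
(5,1)1 2/2
(5,2)1 2/2
(5,3)1 2/3
(5,4)1 1/1
The smallest same-type fraction is 1/3 at (2,3), which reduces to 1/3. Any threshold above that leaves this student unsatisfied.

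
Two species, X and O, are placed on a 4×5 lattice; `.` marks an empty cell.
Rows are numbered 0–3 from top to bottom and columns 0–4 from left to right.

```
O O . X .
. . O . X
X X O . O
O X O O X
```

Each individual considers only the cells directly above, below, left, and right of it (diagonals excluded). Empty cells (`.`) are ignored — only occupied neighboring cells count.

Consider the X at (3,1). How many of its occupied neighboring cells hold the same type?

1

Occupied neighbors of (3,1): (2,1)=X, (3,0)=O, (3,2)=O.
Same type (X): 1 of 3.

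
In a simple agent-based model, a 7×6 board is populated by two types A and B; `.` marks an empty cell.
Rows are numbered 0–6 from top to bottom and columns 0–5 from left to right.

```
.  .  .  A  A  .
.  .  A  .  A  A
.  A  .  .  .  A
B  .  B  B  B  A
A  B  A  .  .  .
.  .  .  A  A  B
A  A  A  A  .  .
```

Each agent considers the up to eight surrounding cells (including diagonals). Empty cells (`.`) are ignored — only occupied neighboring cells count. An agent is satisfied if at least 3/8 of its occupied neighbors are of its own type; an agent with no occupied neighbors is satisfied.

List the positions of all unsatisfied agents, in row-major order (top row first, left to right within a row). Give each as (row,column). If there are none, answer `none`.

Row 0: (0,3)A 3/3 ok · (0,4)A 3/3 ok
Row 1: (1,2)A 2/2 ok · (1,4)A 4/4 ok · (1,5)A 3/3 ok
Row 2: (2,1)A 1/3 unhappy · (2,5)A 3/4 ok
Row 3: (3,0)B 1/3 unhappy · (3,2)B 2/4 ok · (3,3)B 2/3 ok · (3,4)B 1/3 unhappy · (3,5)A 1/2 ok
Row 4: (4,0)A 0/2 unhappy · (4,1)B 2/4 ok · (4,2)A 1/4 unhappy
Row 5: (5,3)A 4/4 ok · (5,4)A 2/3 ok · (5,5)B 0/1 unhappy
Row 6: (6,0)A 1/1 ok · (6,1)A 2/2 ok · (6,2)A 3/3 ok · (6,3)A 3/3 ok

(2,1), (3,0), (3,4), (4,0), (4,2), (5,5)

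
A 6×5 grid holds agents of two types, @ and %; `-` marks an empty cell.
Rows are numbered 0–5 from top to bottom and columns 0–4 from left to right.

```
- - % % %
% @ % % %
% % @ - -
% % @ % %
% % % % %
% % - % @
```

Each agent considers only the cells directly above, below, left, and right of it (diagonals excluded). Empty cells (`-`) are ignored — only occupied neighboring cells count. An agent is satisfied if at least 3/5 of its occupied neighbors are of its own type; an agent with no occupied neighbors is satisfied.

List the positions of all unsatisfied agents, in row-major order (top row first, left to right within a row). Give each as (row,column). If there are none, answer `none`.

(1,0), (1,1), (1,2), (2,1), (2,2), (3,2), (5,3), (5,4)

(0,2)% 2/2 ok
(0,3)% 3/3 ok
(0,4)% 2/2 ok
(1,0)% 1/2 unhappy
(1,1)@ 0/3 unhappy
(1,2)% 2/4 unhappy
(1,3)% 3/3 ok
(1,4)% 2/2 ok
(2,0)% 3/3 ok
(2,1)% 2/4 unhappy
(2,2)@ 1/3 unhappy
(3,0)% 3/3 ok
(3,1)% 3/4 ok
(3,2)@ 1/4 unhappy
(3,3)% 2/3 ok
(3,4)% 2/2 ok
(4,0)% 3/3 ok
(4,1)% 4/4 ok
(4,2)% 2/3 ok
(4,3)% 4/4 ok
(4,4)% 2/3 ok
(5,0)% 2/2 ok
(5,1)% 2/2 ok
(5,3)% 1/2 unhappy
(5,4)@ 0/2 unhappy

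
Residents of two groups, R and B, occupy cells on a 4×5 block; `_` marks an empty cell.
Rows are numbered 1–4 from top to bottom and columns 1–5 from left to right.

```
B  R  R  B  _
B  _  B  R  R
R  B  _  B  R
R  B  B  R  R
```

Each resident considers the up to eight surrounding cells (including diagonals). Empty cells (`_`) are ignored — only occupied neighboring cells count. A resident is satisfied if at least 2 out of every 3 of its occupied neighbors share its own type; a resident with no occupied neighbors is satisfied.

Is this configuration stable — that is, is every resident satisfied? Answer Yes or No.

No

Row 1: (1,1)B 1/2 not · (1,2)R 1/4 not · (1,3)R 2/4 not · (1,4)B 1/4 not
Row 2: (2,1)B 2/4 not · (2,3)B 3/6 not · (2,4)R 3/6 not · (2,5)R 2/4 not
Row 3: (3,1)R 1/4 not · (3,2)B 4/6 satisfied · (3,4)B 2/7 not · (3,5)R 4/5 satisfied
Row 4: (4,1)R 1/3 not · (4,2)B 2/4 not · (4,3)B 3/4 satisfied · (4,4)R 2/4 not · (4,5)R 2/3 satisfied
For instance (1,1) has only 1/2 same-type neighbors, below 2/3.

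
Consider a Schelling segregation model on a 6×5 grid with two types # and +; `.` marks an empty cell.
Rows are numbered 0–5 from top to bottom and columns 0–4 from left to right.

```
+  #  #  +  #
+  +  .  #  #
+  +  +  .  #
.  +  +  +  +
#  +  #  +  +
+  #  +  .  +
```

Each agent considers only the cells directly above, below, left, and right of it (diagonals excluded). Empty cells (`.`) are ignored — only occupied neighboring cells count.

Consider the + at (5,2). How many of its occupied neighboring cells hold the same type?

0

Occupied neighbors of (5,2): (4,2)=#, (5,1)=#.
Same type (+): 0 of 2.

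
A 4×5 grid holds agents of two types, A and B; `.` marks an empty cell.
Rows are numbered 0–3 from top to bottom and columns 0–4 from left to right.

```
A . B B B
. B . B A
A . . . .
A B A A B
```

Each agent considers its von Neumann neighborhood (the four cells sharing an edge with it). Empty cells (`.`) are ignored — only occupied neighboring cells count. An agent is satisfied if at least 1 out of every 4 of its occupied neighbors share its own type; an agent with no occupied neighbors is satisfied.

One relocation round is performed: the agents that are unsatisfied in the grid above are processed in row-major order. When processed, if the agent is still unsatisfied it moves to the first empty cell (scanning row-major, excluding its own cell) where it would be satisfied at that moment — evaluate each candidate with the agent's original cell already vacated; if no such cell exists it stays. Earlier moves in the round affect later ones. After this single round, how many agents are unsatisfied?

0

Initially unsatisfied (in order): (1,4), (3,1), (3,4).
  (1,4) → (0,1).
  (3,1) → (1,0).
  (3,4) → (1,2).
Resulting grid:
A A B B B
B B B B .
A . . . .
A . A A .
All satisfied now.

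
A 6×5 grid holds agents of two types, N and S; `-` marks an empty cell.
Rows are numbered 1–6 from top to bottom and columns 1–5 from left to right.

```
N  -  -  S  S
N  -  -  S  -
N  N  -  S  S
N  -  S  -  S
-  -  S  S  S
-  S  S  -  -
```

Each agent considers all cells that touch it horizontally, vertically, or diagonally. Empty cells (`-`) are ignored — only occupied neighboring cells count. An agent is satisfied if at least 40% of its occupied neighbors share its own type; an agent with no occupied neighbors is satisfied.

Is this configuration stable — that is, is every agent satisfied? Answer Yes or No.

Yes

(1,1)N 1/1 ok
(1,4)S 2/2 ok
(1,5)S 2/2 ok
(2,1)N 3/3 ok
(2,4)S 4/4 ok
(3,1)N 3/3 ok
(3,2)N 3/4 ok
(3,4)S 4/4 ok
(3,5)S 3/3 ok
(4,1)N 2/2 ok
(4,3)S 3/4 ok
(4,5)S 4/4 ok
(5,3)S 4/4 ok
(5,4)S 5/5 ok
(5,5)S 2/2 ok
(6,2)S 2/2 ok
(6,3)S 3/3 ok
All meet the threshold, so the configuration is stable.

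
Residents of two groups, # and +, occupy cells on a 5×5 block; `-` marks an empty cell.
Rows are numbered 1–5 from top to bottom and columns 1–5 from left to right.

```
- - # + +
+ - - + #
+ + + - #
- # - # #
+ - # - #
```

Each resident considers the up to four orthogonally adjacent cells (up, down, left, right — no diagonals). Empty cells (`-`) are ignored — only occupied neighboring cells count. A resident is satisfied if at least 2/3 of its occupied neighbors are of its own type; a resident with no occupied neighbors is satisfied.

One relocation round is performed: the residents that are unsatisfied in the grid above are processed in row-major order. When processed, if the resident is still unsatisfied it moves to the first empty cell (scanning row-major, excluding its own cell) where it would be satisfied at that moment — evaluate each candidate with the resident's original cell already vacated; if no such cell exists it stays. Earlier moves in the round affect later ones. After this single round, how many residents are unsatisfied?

Initially unsatisfied (in order): (1,3), (1,5), (2,4), (2,5), (4,2).
  (1,3) → (1,2).
  (1,5) → (2,2).
  (2,4) → (2,3).
  (2,5): now satisfied by earlier moves; stays.
  (4,2) → (3,4).
Resulting grid:
- # - + -
+ + + - #
+ + + # #
- - - # #
+ - # - #
Unsatisfied now: (1,2).

1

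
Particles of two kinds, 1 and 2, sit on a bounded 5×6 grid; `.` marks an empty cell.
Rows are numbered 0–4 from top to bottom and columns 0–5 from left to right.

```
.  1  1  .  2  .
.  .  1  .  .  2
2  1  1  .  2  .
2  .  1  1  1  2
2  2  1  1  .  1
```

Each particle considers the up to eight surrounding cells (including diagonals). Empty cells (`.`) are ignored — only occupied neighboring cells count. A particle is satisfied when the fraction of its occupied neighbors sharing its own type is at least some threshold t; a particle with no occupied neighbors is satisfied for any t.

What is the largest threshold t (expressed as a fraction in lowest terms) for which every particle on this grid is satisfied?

(0,1)1 2/2
(0,2)1 2/2
(0,4)2 1/1
(1,2)1 4/4
(1,5)2 2/2
(2,0)2 1/2
(2,1)1 3/5
(2,2)1 4/4
(2,4)2 2/4
(3,0)2 3/4
(3,2)1 5/6
(3,3)1 5/6
(3,4)1 3/5
(3,5)2 1/3
(4,0)2 2/2
(4,1)2 2/4
(4,2)1 3/4
(4,3)1 4/4
(4,5)1 1/2
The smallest same-type fraction is 1/3 at (3,5), which reduces to 1/3. Any threshold above that leaves this particle unsatisfied.

1/3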